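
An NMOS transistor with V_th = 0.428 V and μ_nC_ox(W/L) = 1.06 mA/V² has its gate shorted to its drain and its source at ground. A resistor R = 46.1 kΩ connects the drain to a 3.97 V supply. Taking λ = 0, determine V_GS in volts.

V_GS = 0.789 V

With gate tied to drain, V_GS = V_DS ≥ V_GS − V_th, so the device is in saturation.
KCL at the drain: ½ k_n (V_GS − V_th)² = (V_DD − V_GS)/R.
Let x = V_GS − 0.428. Then 24.4 x² + x − 3.542 = 0, giving x = 0.361 V (positive root), so V_GS = 0.789 V.
I_D = (V_DD − V_GS)/R = (3.97 − 0.789) / 46.1 = 0.069 mA.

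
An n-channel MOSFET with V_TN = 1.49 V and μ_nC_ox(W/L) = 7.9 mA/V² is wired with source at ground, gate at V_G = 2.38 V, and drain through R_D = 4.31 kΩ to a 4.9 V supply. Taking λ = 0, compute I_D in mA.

I_D = 1.10 mA

V_GS = V_G = 2.38 V, so V_ov = 2.38 − 1.49 = 0.89 V.
Assume saturation: I_D = ½ k_n V_ov² = 0.5 × 7.9 × 0.89² = 3.13 mA, giving V_DS = V_DD − I_D R_D = 4.9 − 3.13 × 4.31 = -8.59 V.
But -8.59 V < V_ov = 0.89 V, so the device is actually in triode.
In triode I_D = k_n[V_ov V_DS − ½ V_DS²] and I_D = (V_DD − V_DS)/R_D. Equating: 17 V_DS² − 31.3 V_DS + 4.9 = 0, giving V_DS = 0.173 V (the root below V_ov).
I_D = (4.9 − 0.173) / 4.31 = 1.1 mA.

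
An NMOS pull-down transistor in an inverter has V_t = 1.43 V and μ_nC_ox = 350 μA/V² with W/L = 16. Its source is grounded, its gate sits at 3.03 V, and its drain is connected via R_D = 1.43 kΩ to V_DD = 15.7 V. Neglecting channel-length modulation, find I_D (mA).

I_D = 7.17 mA

V_GS = V_G = 3.03 V, so V_ov = 3.03 − 1.43 = 1.6 V.
k_n = μ_nC_ox · (W/L) = 5.6 mA/V².
Assume saturation: I_D = ½ k_n V_ov² = 0.5 × 5.6 × 1.6² = 7.17 mA, giving V_DS = V_DD − I_D R_D = 15.7 − 7.17 × 1.43 = 5.45 V.
V_DS = 5.45 V ≥ V_ov = 1.6 V, confirming saturation.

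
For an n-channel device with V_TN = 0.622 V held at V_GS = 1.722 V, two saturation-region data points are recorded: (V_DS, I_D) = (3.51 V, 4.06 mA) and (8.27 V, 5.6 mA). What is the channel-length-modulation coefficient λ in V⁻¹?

With V_GS fixed, I_D ∝ (1 + λ V_DS) in saturation, so I_D2/I_D1 = (1 + λ V_DS2)/(1 + λ V_DS1).
5.6/4.06 = 1.379 = (1 + 8.27 λ)/(1 + 3.51 λ).
Solving: λ (I_D1 V_DS2 − I_D2 V_DS1) = I_D2 − I_D1, so λ = (5.6 − 4.06) / (4.06 × 8.27 − 5.6 × 3.51) = 1.54 / 13.9 = 0.111 V⁻¹.

λ = 0.111 V⁻¹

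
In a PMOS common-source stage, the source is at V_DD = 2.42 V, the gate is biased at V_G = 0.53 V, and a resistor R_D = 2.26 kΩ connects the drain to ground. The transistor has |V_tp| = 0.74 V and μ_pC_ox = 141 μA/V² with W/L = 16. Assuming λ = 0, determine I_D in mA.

V_SG = V_DD − V_G = 2.42 − 0.53 = 1.89 V, so V_ov = 1.89 − 0.74 = 1.15 V.
k_p = μ_pC_ox · (W/L) = 2.256 mA/V².
Assume saturation: I_D = ½ k_p V_ov² = 0.5 × 2.256 × 1.15² = 1.49 mA, giving V_SD = V_DD − I_D R_D = 2.42 − 1.49 × 2.26 = -0.951 V.
But -0.951 V < V_ov = 1.15 V, so the device is actually in triode.
In triode I_D = k_p[V_ov V_SD − ½ V_SD²] and I_D = (V_DD − V_SD)/R_D. Equating: 2.55 V_SD² − 6.863 V_SD + 2.42 = 0, giving V_SD = 0.417 V (the root below V_ov).
I_D = (2.42 − 0.417) / 2.26 = 0.886 mA.

I_D = 0.886 mA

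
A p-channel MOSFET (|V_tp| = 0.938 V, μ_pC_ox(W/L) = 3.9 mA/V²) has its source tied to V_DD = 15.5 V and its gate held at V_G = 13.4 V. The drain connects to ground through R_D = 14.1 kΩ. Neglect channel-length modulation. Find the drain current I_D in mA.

I_D = 1.08 mA

V_SG = V_DD − V_G = 15.5 − 13.4 = 2.1 V, so V_ov = 2.1 − 0.938 = 1.16 V.
Assume saturation: I_D = ½ k_p V_ov² = 0.5 × 3.9 × 1.16² = 2.63 mA, giving V_SD = V_DD − I_D R_D = 15.5 − 2.63 × 14.1 = -21.6 V.
But -21.6 V < V_ov = 1.16 V, so the device is actually in triode.
In triode I_D = k_p[V_ov V_SD − ½ V_SD²] and I_D = (V_DD − V_SD)/R_D. Equating: 27.5 V_SD² − 64.9 V_SD + 15.5 = 0, giving V_SD = 0.27 V (the root below V_ov).
I_D = (15.5 − 0.27) / 14.1 = 1.08 mA.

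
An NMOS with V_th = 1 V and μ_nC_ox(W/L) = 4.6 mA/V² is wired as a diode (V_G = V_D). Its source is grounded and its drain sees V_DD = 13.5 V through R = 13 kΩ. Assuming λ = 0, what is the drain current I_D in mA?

I_D = 0.913 mA

With gate tied to drain, V_GS = V_DS ≥ V_GS − V_th, so the device is in saturation.
KCL at the drain: ½ k_n (V_GS − V_th)² = (V_DD − V_GS)/R.
Let x = V_GS − 1. Then 29.9 x² + x − 12.5 = 0, giving x = 0.63 V (positive root), so V_GS = 1.63 V.
I_D = (V_DD − V_GS)/R = (13.5 − 1.63) / 13 = 0.913 mA.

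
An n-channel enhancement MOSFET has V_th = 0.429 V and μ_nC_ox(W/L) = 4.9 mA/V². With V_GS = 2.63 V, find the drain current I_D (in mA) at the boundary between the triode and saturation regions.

At the boundary V_DS = V_ov = V_GS − V_th = 2.63 − 0.429 = 2.2 V.
I_D = ½ k_n V_ov² = 0.5 × 4.9 × 2.2² = 11.9 mA.

I_D = 11.9 mA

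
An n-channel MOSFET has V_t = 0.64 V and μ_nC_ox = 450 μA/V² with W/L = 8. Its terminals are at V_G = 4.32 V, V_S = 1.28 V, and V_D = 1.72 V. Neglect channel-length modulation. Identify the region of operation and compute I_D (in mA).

Triode; I_D = 3.45 mA

V_GS = V_G − V_S = 4.32 − 1.28 = 3.04 V; V_DS = V_D − V_S = 1.72 − 1.28 = 0.44 V.
k_n = μ_nC_ox · (W/L) = 3.6 mA/V².
V_ov = V_GS − V_t = 3.04 − 0.64 = 2.4 V.
Since V_DS = 0.44 V < V_ov = 2.4 V, the device is in the triode region.
I_D = k_n [V_ov · V_DS − ½ V_DS²] = 3.6 × [2.4 × 0.44 − 0.5 × 0.44²] = 3.45 mA.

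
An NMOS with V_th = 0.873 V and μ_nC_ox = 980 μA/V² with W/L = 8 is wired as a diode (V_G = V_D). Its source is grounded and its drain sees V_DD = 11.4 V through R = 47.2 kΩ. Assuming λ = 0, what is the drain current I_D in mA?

I_D = 0.218 mA

With gate tied to drain, V_GS = V_DS ≥ V_GS − V_th, so the device is in saturation.
k_n = μ_nC_ox · (W/L) = 7.84 mA/V².
KCL at the drain: ½ k_n (V_GS − V_th)² = (V_DD − V_GS)/R.
Let x = V_GS − 0.873. Then 185 x² + x − 10.53 = 0, giving x = 0.236 V (positive root), so V_GS = 1.11 V.
I_D = (V_DD − V_GS)/R = (11.4 − 1.11) / 47.2 = 0.218 mA.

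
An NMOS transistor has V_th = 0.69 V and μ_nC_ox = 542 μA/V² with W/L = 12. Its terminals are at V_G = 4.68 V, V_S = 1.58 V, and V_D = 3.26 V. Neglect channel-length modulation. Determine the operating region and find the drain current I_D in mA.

Triode; I_D = 17.2 mA

V_GS = V_G − V_S = 4.68 − 1.58 = 3.1 V; V_DS = V_D − V_S = 3.26 − 1.58 = 1.68 V.
k_n = μ_nC_ox · (W/L) = 6.504 mA/V².
V_ov = V_GS − V_th = 3.1 − 0.69 = 2.41 V.
Since V_DS = 1.68 V < V_ov = 2.41 V, the device is in the triode region.
I_D = k_n [V_ov · V_DS − ½ V_DS²] = 6.504 × [2.41 × 1.68 − 0.5 × 1.68²] = 17.2 mA.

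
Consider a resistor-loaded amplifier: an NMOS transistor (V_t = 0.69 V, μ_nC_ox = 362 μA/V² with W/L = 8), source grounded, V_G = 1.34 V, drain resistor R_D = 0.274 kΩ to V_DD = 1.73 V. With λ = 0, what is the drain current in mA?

V_GS = V_G = 1.34 V, so V_ov = 1.34 − 0.69 = 0.65 V.
k_n = μ_nC_ox · (W/L) = 2.896 mA/V².
Assume saturation: I_D = ½ k_n V_ov² = 0.5 × 2.896 × 0.65² = 0.612 mA, giving V_DS = V_DD − I_D R_D = 1.73 − 0.612 × 0.274 = 1.56 V.
V_DS = 1.56 V ≥ V_ov = 0.65 V, confirming saturation.

I_D = 0.612 mA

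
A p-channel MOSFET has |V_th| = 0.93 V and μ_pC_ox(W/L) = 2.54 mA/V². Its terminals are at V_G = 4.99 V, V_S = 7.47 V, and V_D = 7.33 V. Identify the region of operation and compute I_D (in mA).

V_SG = V_S − V_G = 7.47 − 4.99 = 2.48 V; V_SD = V_S − V_D = 7.47 − 7.33 = 0.14 V.
V_ov = V_SG − |V_th| = 2.48 − 0.93 = 1.55 V.
Since V_SD = 0.14 V < V_ov = 1.55 V, the device is in the triode region.
I_D = k_p [V_ov · V_SD − ½ V_SD²] = 2.54 × [1.55 × 0.14 − 0.5 × 0.14²] = 0.526 mA.

Triode; I_D = 0.526 mA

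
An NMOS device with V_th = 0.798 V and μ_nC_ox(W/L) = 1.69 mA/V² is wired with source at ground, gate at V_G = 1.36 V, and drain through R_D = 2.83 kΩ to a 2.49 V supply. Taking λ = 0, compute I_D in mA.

I_D = 0.267 mA

V_GS = V_G = 1.36 V, so V_ov = 1.36 − 0.798 = 0.562 V.
Assume saturation: I_D = ½ k_n V_ov² = 0.5 × 1.69 × 0.562² = 0.267 mA, giving V_DS = V_DD − I_D R_D = 2.49 − 0.267 × 2.83 = 1.73 V.
V_DS = 1.73 V ≥ V_ov = 0.562 V, confirming saturation.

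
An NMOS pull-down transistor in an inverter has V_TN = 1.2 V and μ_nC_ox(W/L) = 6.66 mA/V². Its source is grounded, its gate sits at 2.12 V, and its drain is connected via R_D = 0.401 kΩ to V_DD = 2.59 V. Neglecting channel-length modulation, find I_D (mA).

I_D = 2.82 mA

V_GS = V_G = 2.12 V, so V_ov = 2.12 − 1.2 = 0.92 V.
Assume saturation: I_D = ½ k_n V_ov² = 0.5 × 6.66 × 0.92² = 2.82 mA, giving V_DS = V_DD − I_D R_D = 2.59 − 2.82 × 0.401 = 1.46 V.
V_DS = 1.46 V ≥ V_ov = 0.92 V, confirming saturation.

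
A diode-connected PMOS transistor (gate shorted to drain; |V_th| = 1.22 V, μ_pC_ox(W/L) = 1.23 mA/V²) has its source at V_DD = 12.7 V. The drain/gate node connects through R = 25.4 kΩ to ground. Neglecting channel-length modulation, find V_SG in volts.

V_SG = 2.05 V

With gate tied to drain, V_SG = V_SD ≥ V_SG − |V_th|, so the device is in saturation.
KCL at the drain: ½ k_p (V_SG − |V_th|)² = (V_DD − V_SG)/R.
Let x = V_SG − 1.22. Then 15.6 x² + x − 11.48 = 0, giving x = 0.826 V (positive root), so V_SG = 2.05 V.
I_D = (V_DD − V_SG)/R = (12.7 − 2.05) / 25.4 = 0.419 mA.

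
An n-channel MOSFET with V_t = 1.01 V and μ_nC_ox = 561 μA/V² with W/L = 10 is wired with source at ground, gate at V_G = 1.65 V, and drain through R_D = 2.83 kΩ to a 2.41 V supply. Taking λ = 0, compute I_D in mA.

V_GS = V_G = 1.65 V, so V_ov = 1.65 − 1.01 = 0.64 V.
k_n = μ_nC_ox · (W/L) = 5.61 mA/V².
Assume saturation: I_D = ½ k_n V_ov² = 0.5 × 5.61 × 0.64² = 1.15 mA, giving V_DS = V_DD − I_D R_D = 2.41 − 1.15 × 2.83 = -0.841 V.
But -0.841 V < V_ov = 0.64 V, so the device is actually in triode.
In triode I_D = k_n[V_ov V_DS − ½ V_DS²] and I_D = (V_DD − V_DS)/R_D. Equating: 7.94 V_DS² − 11.16 V_DS + 2.41 = 0, giving V_DS = 0.266 V (the root below V_ov).
I_D = (2.41 − 0.266) / 2.83 = 0.757 mA.

I_D = 0.757 mA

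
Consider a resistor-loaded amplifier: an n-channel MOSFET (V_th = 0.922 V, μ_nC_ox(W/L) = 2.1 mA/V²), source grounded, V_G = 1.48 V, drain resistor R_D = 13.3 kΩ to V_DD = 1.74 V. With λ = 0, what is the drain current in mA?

I_D = 0.122 mA

V_GS = V_G = 1.48 V, so V_ov = 1.48 − 0.922 = 0.558 V.
Assume saturation: I_D = ½ k_n V_ov² = 0.5 × 2.1 × 0.558² = 0.327 mA, giving V_DS = V_DD − I_D R_D = 1.74 − 0.327 × 13.3 = -2.61 V.
But -2.61 V < V_ov = 0.558 V, so the device is actually in triode.
In triode I_D = k_n[V_ov V_DS − ½ V_DS²] and I_D = (V_DD − V_DS)/R_D. Equating: 14 V_DS² − 16.58 V_DS + 1.74 = 0, giving V_DS = 0.116 V (the root below V_ov).
I_D = (1.74 − 0.116) / 13.3 = 0.122 mA.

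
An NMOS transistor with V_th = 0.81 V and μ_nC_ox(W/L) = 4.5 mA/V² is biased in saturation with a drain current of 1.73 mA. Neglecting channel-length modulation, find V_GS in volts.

In saturation I_D = ½ k_n (V_GS − V_th)², so V_GS − V_th = √(2 I_D / k_n) = √(2 × 1.73 / 4.5) = 0.877 V.
V_GS = 0.81 + 0.877 = 1.69 V.

V_GS = 1.69 V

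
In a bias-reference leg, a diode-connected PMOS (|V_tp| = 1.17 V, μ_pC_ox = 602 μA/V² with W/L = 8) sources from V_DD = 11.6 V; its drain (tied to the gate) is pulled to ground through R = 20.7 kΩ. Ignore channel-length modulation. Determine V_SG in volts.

With gate tied to drain, V_SG = V_SD ≥ V_SG − |V_tp|, so the device is in saturation.
k_p = μ_pC_ox · (W/L) = 4.816 mA/V².
KCL at the drain: ½ k_p (V_SG − |V_tp|)² = (V_DD − V_SG)/R.
Let x = V_SG − 1.17. Then 49.8 x² + x − 10.43 = 0, giving x = 0.448 V (positive root), so V_SG = 1.62 V.
I_D = (V_DD − V_SG)/R = (11.6 − 1.62) / 20.7 = 0.482 mA.

V_SG = 1.62 V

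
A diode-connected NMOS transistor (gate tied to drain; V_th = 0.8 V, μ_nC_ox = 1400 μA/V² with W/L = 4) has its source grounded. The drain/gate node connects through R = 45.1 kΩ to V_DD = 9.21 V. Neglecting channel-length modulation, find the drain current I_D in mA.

With gate tied to drain, V_GS = V_DS ≥ V_GS − V_th, so the device is in saturation.
k_n = μ_nC_ox · (W/L) = 5.6 mA/V².
KCL at the drain: ½ k_n (V_GS − V_th)² = (V_DD − V_GS)/R.
Let x = V_GS − 0.8. Then 126 x² + x − 8.41 = 0, giving x = 0.254 V (positive root), so V_GS = 1.05 V.
I_D = (V_DD − V_GS)/R = (9.21 − 1.05) / 45.1 = 0.181 mA.

I_D = 0.181 mA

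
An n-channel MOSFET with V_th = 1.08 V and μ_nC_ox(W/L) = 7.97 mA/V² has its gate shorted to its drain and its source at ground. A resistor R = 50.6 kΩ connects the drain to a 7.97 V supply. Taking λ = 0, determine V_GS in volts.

With gate tied to drain, V_GS = V_DS ≥ V_GS − V_th, so the device is in saturation.
KCL at the drain: ½ k_n (V_GS − V_th)² = (V_DD − V_GS)/R.
Let x = V_GS − 1.08. Then 202 x² + x − 6.89 = 0, giving x = 0.182 V (positive root), so V_GS = 1.26 V.
I_D = (V_DD − V_GS)/R = (7.97 − 1.26) / 50.6 = 0.133 mA.

V_GS = 1.26 V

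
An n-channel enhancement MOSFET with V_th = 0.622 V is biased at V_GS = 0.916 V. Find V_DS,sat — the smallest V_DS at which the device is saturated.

V_DS,sat = 0.294 V

The boundary between triode and saturation is V_DS = V_GS − V_th = V_ov.
V_ov = 0.916 − 0.622 = 0.294 V.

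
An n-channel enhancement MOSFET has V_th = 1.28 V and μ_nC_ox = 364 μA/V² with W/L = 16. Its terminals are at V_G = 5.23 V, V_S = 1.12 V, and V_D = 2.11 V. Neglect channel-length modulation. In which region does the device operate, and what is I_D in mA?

Triode; I_D = 13.5 mA

V_GS = V_G − V_S = 5.23 − 1.12 = 4.11 V; V_DS = V_D − V_S = 2.11 − 1.12 = 0.99 V.
k_n = μ_nC_ox · (W/L) = 5.824 mA/V².
V_ov = V_GS − V_th = 4.11 − 1.28 = 2.83 V.
Since V_DS = 0.99 V < V_ov = 2.83 V, the device is in the triode region.
I_D = k_n [V_ov · V_DS − ½ V_DS²] = 5.824 × [2.83 × 0.99 − 0.5 × 0.99²] = 13.5 mA.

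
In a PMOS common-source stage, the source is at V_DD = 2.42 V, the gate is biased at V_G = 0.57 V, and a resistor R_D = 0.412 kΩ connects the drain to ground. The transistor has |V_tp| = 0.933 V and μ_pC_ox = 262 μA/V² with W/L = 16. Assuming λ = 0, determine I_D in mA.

V_SG = V_DD − V_G = 2.42 − 0.57 = 1.85 V, so V_ov = 1.85 − 0.933 = 0.917 V.
k_p = μ_pC_ox · (W/L) = 4.192 mA/V².
Assume saturation: I_D = ½ k_p V_ov² = 0.5 × 4.192 × 0.917² = 1.76 mA, giving V_SD = V_DD − I_D R_D = 2.42 − 1.76 × 0.412 = 1.69 V.
V_SD = 1.69 V ≥ V_ov = 0.917 V, confirming saturation.

I_D = 1.76 mA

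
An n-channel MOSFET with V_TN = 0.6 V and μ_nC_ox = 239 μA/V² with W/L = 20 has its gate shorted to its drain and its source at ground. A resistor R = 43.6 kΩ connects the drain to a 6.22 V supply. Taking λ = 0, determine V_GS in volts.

V_GS = 0.827 V

With gate tied to drain, V_GS = V_DS ≥ V_GS − V_TN, so the device is in saturation.
k_n = μ_nC_ox · (W/L) = 4.78 mA/V².
KCL at the drain: ½ k_n (V_GS − V_TN)² = (V_DD − V_GS)/R.
Let x = V_GS − 0.6. Then 104 x² + x − 5.62 = 0, giving x = 0.227 V (positive root), so V_GS = 0.827 V.
I_D = (V_DD − V_GS)/R = (6.22 − 0.827) / 43.6 = 0.124 mA.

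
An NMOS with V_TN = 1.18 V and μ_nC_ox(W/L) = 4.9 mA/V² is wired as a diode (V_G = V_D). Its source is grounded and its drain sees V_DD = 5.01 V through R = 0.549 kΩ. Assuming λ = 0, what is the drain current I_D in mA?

With gate tied to drain, V_GS = V_DS ≥ V_GS − V_TN, so the device is in saturation.
KCL at the drain: ½ k_n (V_GS − V_TN)² = (V_DD − V_GS)/R.
Let x = V_GS − 1.18. Then 1.35 x² + x − 3.83 = 0, giving x = 1.36 V (positive root), so V_GS = 2.54 V.
I_D = (V_DD − V_GS)/R = (5.01 − 2.54) / 0.549 = 4.51 mA.

I_D = 4.51 mA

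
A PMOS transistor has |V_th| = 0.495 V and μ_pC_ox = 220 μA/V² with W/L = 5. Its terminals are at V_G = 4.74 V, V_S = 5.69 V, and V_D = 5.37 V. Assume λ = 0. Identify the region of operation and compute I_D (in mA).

V_SG = V_S − V_G = 5.69 − 4.74 = 0.95 V; V_SD = V_S − V_D = 5.69 − 5.37 = 0.32 V.
k_p = μ_pC_ox · (W/L) = 1.1 mA/V².
V_ov = V_SG − |V_th| = 0.95 − 0.495 = 0.455 V.
Since V_SD = 0.32 V < V_ov = 0.455 V, the device is in the triode region.
I_D = k_p [V_ov · V_SD − ½ V_SD²] = 1.1 × [0.455 × 0.32 − 0.5 × 0.32²] = 0.104 mA.

Triode; I_D = 0.104 mA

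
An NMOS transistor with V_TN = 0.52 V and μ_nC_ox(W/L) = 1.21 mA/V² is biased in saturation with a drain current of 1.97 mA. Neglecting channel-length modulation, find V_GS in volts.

In saturation I_D = ½ k_n (V_GS − V_TN)², so V_GS − V_TN = √(2 I_D / k_n) = √(2 × 1.97 / 1.21) = 1.8 V.
V_GS = 0.52 + 1.8 = 2.32 V.

V_GS = 2.32 V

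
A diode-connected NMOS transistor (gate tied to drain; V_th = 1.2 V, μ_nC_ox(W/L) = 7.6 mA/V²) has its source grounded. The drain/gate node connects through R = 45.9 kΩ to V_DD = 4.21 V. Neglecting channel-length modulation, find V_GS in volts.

With gate tied to drain, V_GS = V_DS ≥ V_GS − V_th, so the device is in saturation.
KCL at the drain: ½ k_n (V_GS − V_th)² = (V_DD − V_GS)/R.
Let x = V_GS − 1.2. Then 174 x² + x − 3.01 = 0, giving x = 0.129 V (positive root), so V_GS = 1.33 V.
I_D = (V_DD − V_GS)/R = (4.21 − 1.33) / 45.9 = 0.0628 mA.

V_GS = 1.33 V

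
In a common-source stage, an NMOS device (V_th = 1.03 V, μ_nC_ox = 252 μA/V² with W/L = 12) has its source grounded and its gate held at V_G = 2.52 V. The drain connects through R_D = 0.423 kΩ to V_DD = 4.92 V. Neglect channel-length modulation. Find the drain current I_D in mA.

V_GS = V_G = 2.52 V, so V_ov = 2.52 − 1.03 = 1.49 V.
k_n = μ_nC_ox · (W/L) = 3.024 mA/V².
Assume saturation: I_D = ½ k_n V_ov² = 0.5 × 3.024 × 1.49² = 3.36 mA, giving V_DS = V_DD − I_D R_D = 4.92 − 3.36 × 0.423 = 3.5 V.
V_DS = 3.5 V ≥ V_ov = 1.49 V, confirming saturation.

I_D = 3.36 mA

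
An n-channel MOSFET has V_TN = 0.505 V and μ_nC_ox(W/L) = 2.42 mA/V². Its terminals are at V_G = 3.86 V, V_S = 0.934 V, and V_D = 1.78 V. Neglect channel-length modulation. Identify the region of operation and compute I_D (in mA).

Triode; I_D = 4.09 mA

V_GS = V_G − V_S = 3.86 − 0.934 = 2.93 V; V_DS = V_D − V_S = 1.78 − 0.934 = 0.846 V.
V_ov = V_GS − V_TN = 2.93 − 0.505 = 2.42 V.
Since V_DS = 0.846 V < V_ov = 2.42 V, the device is in the triode region.
I_D = k_n [V_ov · V_DS − ½ V_DS²] = 2.42 × [2.42 × 0.846 − 0.5 × 0.846²] = 4.09 mA.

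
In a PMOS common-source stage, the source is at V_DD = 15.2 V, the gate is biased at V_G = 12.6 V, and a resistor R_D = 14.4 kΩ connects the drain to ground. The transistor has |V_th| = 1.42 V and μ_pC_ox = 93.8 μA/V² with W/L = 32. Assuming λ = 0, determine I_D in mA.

V_SG = V_DD − V_G = 15.2 − 12.6 = 2.6 V, so V_ov = 2.6 − 1.42 = 1.18 V.
k_p = μ_pC_ox · (W/L) = 3.002 mA/V².
Assume saturation: I_D = ½ k_p V_ov² = 0.5 × 3.002 × 1.18² = 2.09 mA, giving V_SD = V_DD − I_D R_D = 15.2 − 2.09 × 14.4 = -14.9 V.
But -14.9 V < V_ov = 1.18 V, so the device is actually in triode.
In triode I_D = k_p[V_ov V_SD − ½ V_SD²] and I_D = (V_DD − V_SD)/R_D. Equating: 21.6 V_SD² − 52 V_SD + 15.2 = 0, giving V_SD = 0.34 V (the root below V_ov).
I_D = (15.2 − 0.34) / 14.4 = 1.03 mA.

I_D = 1.03 mA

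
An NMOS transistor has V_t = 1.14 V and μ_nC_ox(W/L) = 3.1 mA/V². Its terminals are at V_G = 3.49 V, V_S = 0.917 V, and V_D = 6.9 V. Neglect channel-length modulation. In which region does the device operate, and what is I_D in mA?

Saturation; I_D = 3.18 mA

V_GS = V_G − V_S = 3.49 − 0.917 = 2.57 V; V_DS = V_D − V_S = 6.9 − 0.917 = 5.98 V.
V_ov = V_GS − V_t = 2.57 − 1.14 = 1.43 V.
Since V_DS = 5.98 V ≥ V_ov = 1.43 V, the device is in saturation.
I_D = ½ k_n V_ov² = 0.5 × 3.1 × 1.43² = 3.18 mA.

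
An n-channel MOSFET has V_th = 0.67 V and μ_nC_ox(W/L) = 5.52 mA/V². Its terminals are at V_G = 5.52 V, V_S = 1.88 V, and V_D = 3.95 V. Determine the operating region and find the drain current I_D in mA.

V_GS = V_G − V_S = 5.52 − 1.88 = 3.64 V; V_DS = V_D − V_S = 3.95 − 1.88 = 2.07 V.
V_ov = V_GS − V_th = 3.64 − 0.67 = 2.97 V.
Since V_DS = 2.07 V < V_ov = 2.97 V, the device is in the triode region.
I_D = k_n [V_ov · V_DS − ½ V_DS²] = 5.52 × [2.97 × 2.07 − 0.5 × 2.07²] = 22.1 mA.

Triode; I_D = 22.1 mA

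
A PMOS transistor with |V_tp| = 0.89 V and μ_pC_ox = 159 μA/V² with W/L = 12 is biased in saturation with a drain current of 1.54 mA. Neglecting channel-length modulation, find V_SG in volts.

V_SG = 2.16 V

k_p = μ_pC_ox · (W/L) = 1.908 mA/V².
In saturation I_D = ½ k_p (V_SG − |V_tp|)², so V_SG − |V_tp| = √(2 I_D / k_p) = √(2 × 1.54 / 1.908) = 1.27 V.
V_SG = 0.89 + 1.27 = 2.16 V.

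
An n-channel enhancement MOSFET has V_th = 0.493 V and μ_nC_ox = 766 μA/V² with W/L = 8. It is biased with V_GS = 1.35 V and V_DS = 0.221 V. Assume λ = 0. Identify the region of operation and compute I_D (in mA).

k_n = μ_nC_ox · (W/L) = 6.128 mA/V².
V_ov = V_GS − V_th = 1.35 − 0.493 = 0.857 V.
Since V_DS = 0.221 V < V_ov = 0.857 V, the device is in the triode region.
I_D = k_n [V_ov · V_DS − ½ V_DS²] = 6.128 × [0.857 × 0.221 − 0.5 × 0.221²] = 1.01 mA.

Triode; I_D = 1.01 mA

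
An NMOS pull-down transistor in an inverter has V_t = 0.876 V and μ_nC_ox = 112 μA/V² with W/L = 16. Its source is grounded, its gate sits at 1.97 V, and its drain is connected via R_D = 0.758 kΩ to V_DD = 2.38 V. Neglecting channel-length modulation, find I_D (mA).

I_D = 1.07 mA

V_GS = V_G = 1.97 V, so V_ov = 1.97 − 0.876 = 1.09 V.
k_n = μ_nC_ox · (W/L) = 1.792 mA/V².
Assume saturation: I_D = ½ k_n V_ov² = 0.5 × 1.792 × 1.09² = 1.07 mA, giving V_DS = V_DD − I_D R_D = 2.38 − 1.07 × 0.758 = 1.57 V.
V_DS = 1.57 V ≥ V_ov = 1.09 V, confirming saturation.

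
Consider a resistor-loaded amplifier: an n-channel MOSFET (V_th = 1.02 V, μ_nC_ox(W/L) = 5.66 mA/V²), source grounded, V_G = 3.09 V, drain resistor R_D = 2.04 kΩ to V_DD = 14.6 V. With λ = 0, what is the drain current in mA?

I_D = 6.81 mA

V_GS = V_G = 3.09 V, so V_ov = 3.09 − 1.02 = 2.07 V.
Assume saturation: I_D = ½ k_n V_ov² = 0.5 × 5.66 × 2.07² = 12.1 mA, giving V_DS = V_DD − I_D R_D = 14.6 − 12.1 × 2.04 = -10.1 V.
But -10.1 V < V_ov = 2.07 V, so the device is actually in triode.
In triode I_D = k_n[V_ov V_DS − ½ V_DS²] and I_D = (V_DD − V_DS)/R_D. Equating: 5.77 V_DS² − 24.9 V_DS + 14.6 = 0, giving V_DS = 0.7 V (the root below V_ov).
I_D = (14.6 − 0.7) / 2.04 = 6.81 mA.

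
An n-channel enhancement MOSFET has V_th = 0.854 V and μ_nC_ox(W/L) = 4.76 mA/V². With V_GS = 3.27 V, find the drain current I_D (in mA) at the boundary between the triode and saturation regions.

I_D = 13.9 mA

At the boundary V_DS = V_ov = V_GS − V_th = 3.27 − 0.854 = 2.42 V.
I_D = ½ k_n V_ov² = 0.5 × 4.76 × 2.42² = 13.9 mA.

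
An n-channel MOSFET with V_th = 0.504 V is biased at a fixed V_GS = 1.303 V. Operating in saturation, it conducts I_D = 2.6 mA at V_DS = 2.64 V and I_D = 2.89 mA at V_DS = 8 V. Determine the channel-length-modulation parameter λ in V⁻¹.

With V_GS fixed, I_D ∝ (1 + λ V_DS) in saturation, so I_D2/I_D1 = (1 + λ V_DS2)/(1 + λ V_DS1).
2.89/2.6 = 1.112 = (1 + 8 λ)/(1 + 2.64 λ).
Solving: λ (I_D1 V_DS2 − I_D2 V_DS1) = I_D2 − I_D1, so λ = (2.89 − 2.6) / (2.6 × 8 − 2.89 × 2.64) = 0.29 / 13.2 = 0.022 V⁻¹.

λ = 0.0220 V⁻¹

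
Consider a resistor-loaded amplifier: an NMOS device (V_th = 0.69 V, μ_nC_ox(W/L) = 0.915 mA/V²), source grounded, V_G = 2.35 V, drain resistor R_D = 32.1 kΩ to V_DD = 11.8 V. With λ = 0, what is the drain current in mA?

V_GS = V_G = 2.35 V, so V_ov = 2.35 − 0.69 = 1.66 V.
Assume saturation: I_D = ½ k_n V_ov² = 0.5 × 0.915 × 1.66² = 1.26 mA, giving V_DS = V_DD − I_D R_D = 11.8 − 1.26 × 32.1 = -28.7 V.
But -28.7 V < V_ov = 1.66 V, so the device is actually in triode.
In triode I_D = k_n[V_ov V_DS − ½ V_DS²] and I_D = (V_DD − V_DS)/R_D. Equating: 14.7 V_DS² − 49.76 V_DS + 11.8 = 0, giving V_DS = 0.257 V (the root below V_ov).
I_D = (11.8 − 0.257) / 32.1 = 0.36 mA.

I_D = 0.360 mA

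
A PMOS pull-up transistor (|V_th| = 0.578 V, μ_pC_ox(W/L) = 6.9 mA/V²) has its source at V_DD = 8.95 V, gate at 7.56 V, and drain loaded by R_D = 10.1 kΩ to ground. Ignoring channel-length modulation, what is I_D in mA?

V_SG = V_DD − V_G = 8.95 − 7.56 = 1.39 V, so V_ov = 1.39 − 0.578 = 0.812 V.
Assume saturation: I_D = ½ k_p V_ov² = 0.5 × 6.9 × 0.812² = 2.27 mA, giving V_SD = V_DD − I_D R_D = 8.95 − 2.27 × 10.1 = -14 V.
But -14 V < V_ov = 0.812 V, so the device is actually in triode.
In triode I_D = k_p[V_ov V_SD − ½ V_SD²] and I_D = (V_DD − V_SD)/R_D. Equating: 34.8 V_SD² − 57.59 V_SD + 8.95 = 0, giving V_SD = 0.174 V (the root below V_ov).
I_D = (8.95 − 0.174) / 10.1 = 0.869 mA.

I_D = 0.869 mA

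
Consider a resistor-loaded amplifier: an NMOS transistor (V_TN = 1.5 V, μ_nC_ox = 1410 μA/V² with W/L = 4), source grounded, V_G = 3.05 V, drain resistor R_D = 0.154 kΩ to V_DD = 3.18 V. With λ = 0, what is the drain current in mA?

I_D = 6.78 mA

V_GS = V_G = 3.05 V, so V_ov = 3.05 − 1.5 = 1.55 V.
k_n = μ_nC_ox · (W/L) = 5.64 mA/V².
Assume saturation: I_D = ½ k_n V_ov² = 0.5 × 5.64 × 1.55² = 6.78 mA, giving V_DS = V_DD − I_D R_D = 3.18 − 6.78 × 0.154 = 2.14 V.
V_DS = 2.14 V ≥ V_ov = 1.55 V, confirming saturation.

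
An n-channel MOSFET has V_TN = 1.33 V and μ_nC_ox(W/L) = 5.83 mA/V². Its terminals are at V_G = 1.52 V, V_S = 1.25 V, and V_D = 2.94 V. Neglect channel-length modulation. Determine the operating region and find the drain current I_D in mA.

Cutoff; I_D = 0 mA

V_GS = V_G − V_S = 1.52 − 1.25 = 0.27 V; V_DS = V_D − V_S = 2.94 − 1.25 = 1.69 V.
V_GS = 0.27 V < V_TN = 1.33 V, so the transistor is in cutoff.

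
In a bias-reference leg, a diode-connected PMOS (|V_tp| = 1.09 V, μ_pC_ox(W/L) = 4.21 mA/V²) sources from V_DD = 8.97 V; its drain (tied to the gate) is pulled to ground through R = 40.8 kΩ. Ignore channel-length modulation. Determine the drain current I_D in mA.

With gate tied to drain, V_SG = V_SD ≥ V_SG − |V_tp|, so the device is in saturation.
KCL at the drain: ½ k_p (V_SG − |V_tp|)² = (V_DD − V_SG)/R.
Let x = V_SG − 1.09. Then 85.9 x² + x − 7.88 = 0, giving x = 0.297 V (positive root), so V_SG = 1.39 V.
I_D = (V_DD − V_SG)/R = (8.97 − 1.39) / 40.8 = 0.186 mA.

I_D = 0.186 mA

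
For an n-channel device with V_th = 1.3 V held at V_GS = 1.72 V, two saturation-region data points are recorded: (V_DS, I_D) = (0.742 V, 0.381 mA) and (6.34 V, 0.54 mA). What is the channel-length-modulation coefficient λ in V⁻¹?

λ = 0.0789 V⁻¹

With V_GS fixed, I_D ∝ (1 + λ V_DS) in saturation, so I_D2/I_D1 = (1 + λ V_DS2)/(1 + λ V_DS1).
0.54/0.381 = 1.417 = (1 + 6.34 λ)/(1 + 0.742 λ).
Solving: λ (I_D1 V_DS2 − I_D2 V_DS1) = I_D2 − I_D1, so λ = (0.54 − 0.381) / (0.381 × 6.34 − 0.54 × 0.742) = 0.159 / 2.01 = 0.0789 V⁻¹.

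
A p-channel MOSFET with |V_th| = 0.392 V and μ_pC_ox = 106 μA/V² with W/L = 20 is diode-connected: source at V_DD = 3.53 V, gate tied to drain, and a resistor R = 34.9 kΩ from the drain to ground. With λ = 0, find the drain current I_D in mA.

I_D = 0.0819 mA

With gate tied to drain, V_SG = V_SD ≥ V_SG − |V_th|, so the device is in saturation.
k_p = μ_pC_ox · (W/L) = 2.12 mA/V².
KCL at the drain: ½ k_p (V_SG − |V_th|)² = (V_DD − V_SG)/R.
Let x = V_SG − 0.392. Then 37 x² + x − 3.138 = 0, giving x = 0.278 V (positive root), so V_SG = 0.67 V.
I_D = (V_DD − V_SG)/R = (3.53 − 0.67) / 34.9 = 0.0819 mA.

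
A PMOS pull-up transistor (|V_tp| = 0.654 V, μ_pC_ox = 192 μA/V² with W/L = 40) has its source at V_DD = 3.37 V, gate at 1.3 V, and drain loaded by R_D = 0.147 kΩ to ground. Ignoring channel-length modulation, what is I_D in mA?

V_SG = V_DD − V_G = 3.37 − 1.3 = 2.07 V, so V_ov = 2.07 − 0.654 = 1.42 V.
k_p = μ_pC_ox · (W/L) = 7.68 mA/V².
Assume saturation: I_D = ½ k_p V_ov² = 0.5 × 7.68 × 1.42² = 7.7 mA, giving V_SD = V_DD − I_D R_D = 3.37 − 7.7 × 0.147 = 2.24 V.
V_SD = 2.24 V ≥ V_ov = 1.42 V, confirming saturation.

I_D = 7.70 mA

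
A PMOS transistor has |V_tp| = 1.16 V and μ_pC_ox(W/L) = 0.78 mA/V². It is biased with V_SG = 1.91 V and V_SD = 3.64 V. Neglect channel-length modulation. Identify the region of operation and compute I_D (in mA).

Saturation; I_D = 0.219 mA

V_ov = V_SG − |V_tp| = 1.91 − 1.16 = 0.75 V.
Since V_SD = 3.64 V ≥ V_ov = 0.75 V, the device is in saturation.
I_D = ½ k_p V_ov² = 0.5 × 0.78 × 0.75² = 0.219 mA.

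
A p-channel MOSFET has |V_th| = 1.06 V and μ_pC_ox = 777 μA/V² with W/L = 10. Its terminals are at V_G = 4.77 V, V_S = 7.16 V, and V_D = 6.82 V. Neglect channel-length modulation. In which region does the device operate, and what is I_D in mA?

V_SG = V_S − V_G = 7.16 − 4.77 = 2.39 V; V_SD = V_S − V_D = 7.16 − 6.82 = 0.34 V.
k_p = μ_pC_ox · (W/L) = 7.77 mA/V².
V_ov = V_SG − |V_th| = 2.39 − 1.06 = 1.33 V.
Since V_SD = 0.34 V < V_ov = 1.33 V, the device is in the triode region.
I_D = k_p [V_ov · V_SD − ½ V_SD²] = 7.77 × [1.33 × 0.34 − 0.5 × 0.34²] = 3.06 mA.

Triode; I_D = 3.06 mA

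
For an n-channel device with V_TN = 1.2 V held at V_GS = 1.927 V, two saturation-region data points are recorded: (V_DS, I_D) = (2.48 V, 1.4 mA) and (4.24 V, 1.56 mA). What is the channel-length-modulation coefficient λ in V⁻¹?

With V_GS fixed, I_D ∝ (1 + λ V_DS) in saturation, so I_D2/I_D1 = (1 + λ V_DS2)/(1 + λ V_DS1).
1.56/1.4 = 1.114 = (1 + 4.24 λ)/(1 + 2.48 λ).
Solving: λ (I_D1 V_DS2 − I_D2 V_DS1) = I_D2 − I_D1, so λ = (1.56 − 1.4) / (1.4 × 4.24 − 1.56 × 2.48) = 0.16 / 2.07 = 0.0774 V⁻¹.

λ = 0.0774 V⁻¹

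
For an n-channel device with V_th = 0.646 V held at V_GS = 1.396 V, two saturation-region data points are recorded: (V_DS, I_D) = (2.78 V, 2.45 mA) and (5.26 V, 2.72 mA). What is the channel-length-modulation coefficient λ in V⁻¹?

With V_GS fixed, I_D ∝ (1 + λ V_DS) in saturation, so I_D2/I_D1 = (1 + λ V_DS2)/(1 + λ V_DS1).
2.72/2.45 = 1.11 = (1 + 5.26 λ)/(1 + 2.78 λ).
Solving: λ (I_D1 V_DS2 − I_D2 V_DS1) = I_D2 − I_D1, so λ = (2.72 − 2.45) / (2.45 × 5.26 − 2.72 × 2.78) = 0.27 / 5.33 = 0.0507 V⁻¹.

λ = 0.0507 V⁻¹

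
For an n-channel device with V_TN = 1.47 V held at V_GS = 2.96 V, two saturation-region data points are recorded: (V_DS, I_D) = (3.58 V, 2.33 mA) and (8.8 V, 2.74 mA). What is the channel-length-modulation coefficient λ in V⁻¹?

λ = 0.0383 V⁻¹

With V_GS fixed, I_D ∝ (1 + λ V_DS) in saturation, so I_D2/I_D1 = (1 + λ V_DS2)/(1 + λ V_DS1).
2.74/2.33 = 1.176 = (1 + 8.8 λ)/(1 + 3.58 λ).
Solving: λ (I_D1 V_DS2 − I_D2 V_DS1) = I_D2 − I_D1, so λ = (2.74 − 2.33) / (2.33 × 8.8 − 2.74 × 3.58) = 0.41 / 10.7 = 0.0383 V⁻¹.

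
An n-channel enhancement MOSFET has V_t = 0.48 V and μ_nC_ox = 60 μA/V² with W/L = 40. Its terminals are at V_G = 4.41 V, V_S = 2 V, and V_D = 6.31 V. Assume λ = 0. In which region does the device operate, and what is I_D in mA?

V_GS = V_G − V_S = 4.41 − 2 = 2.41 V; V_DS = V_D − V_S = 6.31 − 2 = 4.31 V.
k_n = μ_nC_ox · (W/L) = 2.4 mA/V².
V_ov = V_GS − V_t = 2.41 − 0.48 = 1.93 V.
Since V_DS = 4.31 V ≥ V_ov = 1.93 V, the device is in saturation.
I_D = ½ k_n V_ov² = 0.5 × 2.4 × 1.93² = 4.47 mA.

Saturation; I_D = 4.47 mA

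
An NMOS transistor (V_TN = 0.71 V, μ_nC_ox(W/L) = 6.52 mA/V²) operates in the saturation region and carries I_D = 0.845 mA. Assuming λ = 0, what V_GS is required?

In saturation I_D = ½ k_n (V_GS − V_TN)², so V_GS − V_TN = √(2 I_D / k_n) = √(2 × 0.845 / 6.52) = 0.509 V.
V_GS = 0.71 + 0.509 = 1.22 V.

V_GS = 1.22 V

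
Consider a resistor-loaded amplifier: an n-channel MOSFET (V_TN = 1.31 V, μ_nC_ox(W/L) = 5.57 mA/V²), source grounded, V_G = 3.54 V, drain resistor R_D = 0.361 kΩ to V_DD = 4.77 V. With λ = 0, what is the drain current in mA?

I_D = 10.2 mA

V_GS = V_G = 3.54 V, so V_ov = 3.54 − 1.31 = 2.23 V.
Assume saturation: I_D = ½ k_n V_ov² = 0.5 × 5.57 × 2.23² = 13.8 mA, giving V_DS = V_DD − I_D R_D = 4.77 − 13.8 × 0.361 = -0.23 V.
But -0.23 V < V_ov = 2.23 V, so the device is actually in triode.
In triode I_D = k_n[V_ov V_DS − ½ V_DS²] and I_D = (V_DD − V_DS)/R_D. Equating: 1.01 V_DS² − 5.484 V_DS + 4.77 = 0, giving V_DS = 1.09 V (the root below V_ov).
I_D = (4.77 − 1.09) / 0.361 = 10.2 mA.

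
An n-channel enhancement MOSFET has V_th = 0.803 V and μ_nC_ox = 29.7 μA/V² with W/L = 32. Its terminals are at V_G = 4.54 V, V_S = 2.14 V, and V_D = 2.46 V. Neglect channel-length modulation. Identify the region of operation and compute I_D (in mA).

Triode; I_D = 0.437 mA

V_GS = V_G − V_S = 4.54 − 2.14 = 2.4 V; V_DS = V_D − V_S = 2.46 − 2.14 = 0.32 V.
k_n = μ_nC_ox · (W/L) = 0.9504 mA/V².
V_ov = V_GS − V_th = 2.4 − 0.803 = 1.6 V.
Since V_DS = 0.32 V < V_ov = 1.6 V, the device is in the triode region.
I_D = k_n [V_ov · V_DS − ½ V_DS²] = 0.9504 × [1.6 × 0.32 − 0.5 × 0.32²] = 0.437 mA.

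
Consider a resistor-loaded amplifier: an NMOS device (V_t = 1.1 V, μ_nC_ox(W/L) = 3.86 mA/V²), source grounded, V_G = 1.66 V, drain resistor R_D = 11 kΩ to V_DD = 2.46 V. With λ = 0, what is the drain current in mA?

V_GS = V_G = 1.66 V, so V_ov = 1.66 − 1.1 = 0.56 V.
Assume saturation: I_D = ½ k_n V_ov² = 0.5 × 3.86 × 0.56² = 0.605 mA, giving V_DS = V_DD − I_D R_D = 2.46 − 0.605 × 11 = -4.2 V.
But -4.2 V < V_ov = 0.56 V, so the device is actually in triode.
In triode I_D = k_n[V_ov V_DS − ½ V_DS²] and I_D = (V_DD − V_DS)/R_D. Equating: 21.2 V_DS² − 24.78 V_DS + 2.46 = 0, giving V_DS = 0.11 V (the root below V_ov).
I_D = (2.46 − 0.11) / 11 = 0.214 mA.

I_D = 0.214 mA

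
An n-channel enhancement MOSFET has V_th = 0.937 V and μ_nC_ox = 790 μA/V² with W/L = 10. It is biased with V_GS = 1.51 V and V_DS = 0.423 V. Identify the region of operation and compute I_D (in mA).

Triode; I_D = 1.21 mA

k_n = μ_nC_ox · (W/L) = 7.9 mA/V².
V_ov = V_GS − V_th = 1.51 − 0.937 = 0.573 V.
Since V_DS = 0.423 V < V_ov = 0.573 V, the device is in the triode region.
I_D = k_n [V_ov · V_DS − ½ V_DS²] = 7.9 × [0.573 × 0.423 − 0.5 × 0.423²] = 1.21 mA.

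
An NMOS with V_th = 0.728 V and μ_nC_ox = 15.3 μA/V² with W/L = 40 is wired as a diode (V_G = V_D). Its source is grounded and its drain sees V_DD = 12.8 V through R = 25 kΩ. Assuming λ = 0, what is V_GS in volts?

With gate tied to drain, V_GS = V_DS ≥ V_GS − V_th, so the device is in saturation.
k_n = μ_nC_ox · (W/L) = 0.612 mA/V².
KCL at the drain: ½ k_n (V_GS − V_th)² = (V_DD − V_GS)/R.
Let x = V_GS − 0.728. Then 7.65 x² + x − 12.07 = 0, giving x = 1.19 V (positive root), so V_GS = 1.92 V.
I_D = (V_DD − V_GS)/R = (12.8 − 1.92) / 25 = 0.435 mA.

V_GS = 1.92 V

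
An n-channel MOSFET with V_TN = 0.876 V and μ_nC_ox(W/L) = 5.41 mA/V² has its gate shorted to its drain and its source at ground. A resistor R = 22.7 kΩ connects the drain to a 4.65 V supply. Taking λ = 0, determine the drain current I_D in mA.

I_D = 0.156 mA

With gate tied to drain, V_GS = V_DS ≥ V_GS − V_TN, so the device is in saturation.
KCL at the drain: ½ k_n (V_GS − V_TN)² = (V_DD − V_GS)/R.
Let x = V_GS − 0.876. Then 61.4 x² + x − 3.774 = 0, giving x = 0.24 V (positive root), so V_GS = 1.12 V.
I_D = (V_DD − V_GS)/R = (4.65 − 1.12) / 22.7 = 0.156 mA.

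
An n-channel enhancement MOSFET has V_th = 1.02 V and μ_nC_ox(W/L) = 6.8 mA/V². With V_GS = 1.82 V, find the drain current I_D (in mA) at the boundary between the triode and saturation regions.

I_D = 2.18 mA

At the boundary V_DS = V_ov = V_GS − V_th = 1.82 − 1.02 = 0.8 V.
I_D = ½ k_n V_ov² = 0.5 × 6.8 × 0.8² = 2.18 mA.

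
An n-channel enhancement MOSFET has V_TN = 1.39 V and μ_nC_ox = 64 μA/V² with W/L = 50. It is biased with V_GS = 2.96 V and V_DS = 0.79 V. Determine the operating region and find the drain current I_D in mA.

k_n = μ_nC_ox · (W/L) = 3.2 mA/V².
V_ov = V_GS − V_TN = 2.96 − 1.39 = 1.57 V.
Since V_DS = 0.79 V < V_ov = 1.57 V, the device is in the triode region.
I_D = k_n [V_ov · V_DS − ½ V_DS²] = 3.2 × [1.57 × 0.79 − 0.5 × 0.79²] = 2.97 mA.

Triode; I_D = 2.97 mA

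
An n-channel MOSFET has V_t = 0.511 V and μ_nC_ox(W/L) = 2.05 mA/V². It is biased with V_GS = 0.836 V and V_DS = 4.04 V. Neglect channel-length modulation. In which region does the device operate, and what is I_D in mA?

V_ov = V_GS − V_t = 0.836 − 0.511 = 0.325 V.
Since V_DS = 4.04 V ≥ V_ov = 0.325 V, the device is in saturation.
I_D = ½ k_n V_ov² = 0.5 × 2.05 × 0.325² = 0.108 mA.

Saturation; I_D = 0.108 mA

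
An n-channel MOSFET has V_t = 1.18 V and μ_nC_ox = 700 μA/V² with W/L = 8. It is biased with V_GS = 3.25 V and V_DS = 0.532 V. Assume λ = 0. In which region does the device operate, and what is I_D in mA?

k_n = μ_nC_ox · (W/L) = 5.6 mA/V².
V_ov = V_GS − V_t = 3.25 − 1.18 = 2.07 V.
Since V_DS = 0.532 V < V_ov = 2.07 V, the device is in the triode region.
I_D = k_n [V_ov · V_DS − ½ V_DS²] = 5.6 × [2.07 × 0.532 − 0.5 × 0.532²] = 5.37 mA.

Triode; I_D = 5.37 mA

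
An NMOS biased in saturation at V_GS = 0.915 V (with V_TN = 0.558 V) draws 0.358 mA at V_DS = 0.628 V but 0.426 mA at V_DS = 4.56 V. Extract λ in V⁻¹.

With V_GS fixed, I_D ∝ (1 + λ V_DS) in saturation, so I_D2/I_D1 = (1 + λ V_DS2)/(1 + λ V_DS1).
0.426/0.358 = 1.19 = (1 + 4.56 λ)/(1 + 0.628 λ).
Solving: λ (I_D1 V_DS2 − I_D2 V_DS1) = I_D2 − I_D1, so λ = (0.426 − 0.358) / (0.358 × 4.56 − 0.426 × 0.628) = 0.068 / 1.36 = 0.0498 V⁻¹.

λ = 0.0498 V⁻¹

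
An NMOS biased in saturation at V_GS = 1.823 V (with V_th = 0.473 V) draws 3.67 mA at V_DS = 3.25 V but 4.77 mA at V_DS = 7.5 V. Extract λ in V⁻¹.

With V_GS fixed, I_D ∝ (1 + λ V_DS) in saturation, so I_D2/I_D1 = (1 + λ V_DS2)/(1 + λ V_DS1).
4.77/3.67 = 1.3 = (1 + 7.5 λ)/(1 + 3.25 λ).
Solving: λ (I_D1 V_DS2 − I_D2 V_DS1) = I_D2 − I_D1, so λ = (4.77 − 3.67) / (3.67 × 7.5 − 4.77 × 3.25) = 1.1 / 12 = 0.0915 V⁻¹.

λ = 0.0915 V⁻¹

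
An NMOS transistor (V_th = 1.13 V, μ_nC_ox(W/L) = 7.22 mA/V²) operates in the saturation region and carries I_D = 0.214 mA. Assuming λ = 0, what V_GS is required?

V_GS = 1.37 V

In saturation I_D = ½ k_n (V_GS − V_th)², so V_GS − V_th = √(2 I_D / k_n) = √(2 × 0.214 / 7.22) = 0.243 V.
V_GS = 1.13 + 0.243 = 1.37 V.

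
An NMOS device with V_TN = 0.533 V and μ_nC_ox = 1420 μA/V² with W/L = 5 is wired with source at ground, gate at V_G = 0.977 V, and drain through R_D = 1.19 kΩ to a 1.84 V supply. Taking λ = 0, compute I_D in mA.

I_D = 0.700 mA

V_GS = V_G = 0.977 V, so V_ov = 0.977 − 0.533 = 0.444 V.
k_n = μ_nC_ox · (W/L) = 7.1 mA/V².
Assume saturation: I_D = ½ k_n V_ov² = 0.5 × 7.1 × 0.444² = 0.7 mA, giving V_DS = V_DD − I_D R_D = 1.84 − 0.7 × 1.19 = 1.01 V.
V_DS = 1.01 V ≥ V_ov = 0.444 V, confirming saturation.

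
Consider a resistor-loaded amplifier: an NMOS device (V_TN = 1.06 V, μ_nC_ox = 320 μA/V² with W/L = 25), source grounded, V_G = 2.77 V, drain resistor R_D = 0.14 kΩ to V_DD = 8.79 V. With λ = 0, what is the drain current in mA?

I_D = 11.7 mA

V_GS = V_G = 2.77 V, so V_ov = 2.77 − 1.06 = 1.71 V.
k_n = μ_nC_ox · (W/L) = 8 mA/V².
Assume saturation: I_D = ½ k_n V_ov² = 0.5 × 8 × 1.71² = 11.7 mA, giving V_DS = V_DD − I_D R_D = 8.79 − 11.7 × 0.14 = 7.15 V.
V_DS = 7.15 V ≥ V_ov = 1.71 V, confirming saturation.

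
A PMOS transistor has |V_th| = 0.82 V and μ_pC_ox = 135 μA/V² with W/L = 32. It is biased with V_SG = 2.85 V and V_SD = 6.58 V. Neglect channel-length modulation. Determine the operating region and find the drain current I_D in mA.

k_p = μ_pC_ox · (W/L) = 4.32 mA/V².
V_ov = V_SG − |V_th| = 2.85 − 0.82 = 2.03 V.
Since V_SD = 6.58 V ≥ V_ov = 2.03 V, the device is in saturation.
I_D = ½ k_p V_ov² = 0.5 × 4.32 × 2.03² = 8.9 mA.

Saturation; I_D = 8.90 mA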